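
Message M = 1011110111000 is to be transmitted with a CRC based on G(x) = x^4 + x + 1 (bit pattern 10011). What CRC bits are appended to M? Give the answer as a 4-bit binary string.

0011

Append 4 zeros: 10111101110000000. Divide by 10011 (XOR where the leading bit is 1):
  pos 0: 10111 XOR 10011 = 00100
  pos 2: 10010 XOR 10011 = 00001
  pos 6: 11110 XOR 10011 = 01101
  pos 7: 11010 XOR 10011 = 01001
  pos 8: 10010 XOR 10011 = 00001
  pos 12: 10000 XOR 10011 = 00011
Remainder (last 4 bits) = 0011. This is the CRC / FCS.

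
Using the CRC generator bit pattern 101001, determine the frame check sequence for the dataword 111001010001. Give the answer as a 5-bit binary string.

10010

Append 5 zeros: 11100101000100000. Divide by 101001 (XOR where the leading bit is 1):
  pos 0: 111001 XOR 101001 = 010000
  pos 1: 100000 XOR 101001 = 001001
  pos 3: 100110 XOR 101001 = 001111
  pos 5: 111100 XOR 101001 = 010101
  pos 6: 101011 XOR 101001 = 000010
  pos 10: 100000 XOR 101001 = 001001
Remainder (last 5 bits) = 10010. This is the CRC / FCS.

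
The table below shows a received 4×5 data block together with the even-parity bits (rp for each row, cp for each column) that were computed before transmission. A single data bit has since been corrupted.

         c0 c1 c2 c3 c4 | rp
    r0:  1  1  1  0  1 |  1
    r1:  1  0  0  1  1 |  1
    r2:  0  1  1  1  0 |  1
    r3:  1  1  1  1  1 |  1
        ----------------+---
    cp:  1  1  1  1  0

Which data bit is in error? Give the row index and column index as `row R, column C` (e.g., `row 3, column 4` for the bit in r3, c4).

Recompute each row's even parity and compare to rp:
  r0: data parity 0, sent rp 1 → mismatch
  r1: data parity 1, sent rp 1 → ok
  r2: data parity 1, sent rp 1 → ok
  r3: data parity 1, sent rp 1 → ok
Recompute each column's even parity and compare to cp:
  c0: data parity 1, sent cp 1 → ok
  c1: data parity 1, sent cp 1 → ok
  c2: data parity 1, sent cp 1 → ok
  c3: data parity 1, sent cp 1 → ok
  c4: data parity 1, sent cp 0 → mismatch
Exactly one row (r0) and one column (c4) fail → the flipped bit is at their intersection.

row 0, column 4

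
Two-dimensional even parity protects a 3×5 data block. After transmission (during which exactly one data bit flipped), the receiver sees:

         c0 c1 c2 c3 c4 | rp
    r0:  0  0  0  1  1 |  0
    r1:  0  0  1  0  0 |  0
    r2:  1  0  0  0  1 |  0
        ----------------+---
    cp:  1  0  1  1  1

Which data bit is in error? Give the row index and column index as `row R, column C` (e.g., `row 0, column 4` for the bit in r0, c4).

Recompute each row's even parity and compare to rp:
  r0: data parity 0, sent rp 0 → ok
  r1: data parity 1, sent rp 0 → mismatch
  r2: data parity 0, sent rp 0 → ok
Recompute each column's even parity and compare to cp:
  c0: data parity 1, sent cp 1 → ok
  c1: data parity 0, sent cp 0 → ok
  c2: data parity 1, sent cp 1 → ok
  c3: data parity 1, sent cp 1 → ok
  c4: data parity 0, sent cp 1 → mismatch
Exactly one row (r1) and one column (c4) fail → the flipped bit is at their intersection.

row 1, column 4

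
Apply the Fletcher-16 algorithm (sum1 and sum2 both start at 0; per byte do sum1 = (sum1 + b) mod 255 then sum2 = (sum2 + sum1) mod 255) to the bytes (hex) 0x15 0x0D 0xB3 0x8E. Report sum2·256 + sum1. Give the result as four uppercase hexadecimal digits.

7164

Running sums (mod 255):
  after byte 0 (0x15): sum1=21, sum2=21
  after byte 1 (0x0D): sum1=34, sum2=55
  after byte 2 (0xB3): sum1=213, sum2=13
  after byte 3 (0x8E): sum1=100, sum2=113
Checksum = sum2·256 + sum1 = 113·256 + 100 = 29028 = 0x7164.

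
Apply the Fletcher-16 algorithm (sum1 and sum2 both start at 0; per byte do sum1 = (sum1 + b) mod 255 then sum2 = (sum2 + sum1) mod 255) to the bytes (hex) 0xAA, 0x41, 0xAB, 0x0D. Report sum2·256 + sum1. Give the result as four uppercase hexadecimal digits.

Running sums (mod 255):
  after byte 0 (0xAA): sum1=170, sum2=170
  after byte 1 (0x41): sum1=235, sum2=150
  after byte 2 (0xAB): sum1=151, sum2=46
  after byte 3 (0x0D): sum1=164, sum2=210
Checksum = sum2·256 + sum1 = 210·256 + 164 = 53924 = 0xD2A4.

D2A4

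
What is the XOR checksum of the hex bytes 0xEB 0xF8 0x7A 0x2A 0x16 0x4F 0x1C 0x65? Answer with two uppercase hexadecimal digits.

63

XOR the bytes together:
  start with 0xEB
  0xEB ⊕ 0xF8 = 0x13
  0x13 ⊕ 0x7A = 0x69
  0x69 ⊕ 0x2A = 0x43
  0x43 ⊕ 0x16 = 0x55
  0x55 ⊕ 0x4F = 0x1A
  0x1A ⊕ 0x1C = 0x06
  0x06 ⊕ 0x65 = 0x63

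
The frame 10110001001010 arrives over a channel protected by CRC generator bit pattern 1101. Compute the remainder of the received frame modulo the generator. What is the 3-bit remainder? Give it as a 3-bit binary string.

Modulo-2 division of 10110001001010 by 1101:
  pos 0: 1011 XOR 1101 = 0110
  pos 1: 1100 XOR 1101 = 0001
  pos 4: 1001 XOR 1101 = 0100
  pos 5: 1000 XOR 1101 = 0101
  pos 6: 1010 XOR 1101 = 0111
  pos 7: 1111 XOR 1101 = 0010
  pos 9: 1001 XOR 1101 = 0100
  pos 10: 1000 XOR 1101 = 0101
Remainder = 101 (nonzero — an error is detected).

101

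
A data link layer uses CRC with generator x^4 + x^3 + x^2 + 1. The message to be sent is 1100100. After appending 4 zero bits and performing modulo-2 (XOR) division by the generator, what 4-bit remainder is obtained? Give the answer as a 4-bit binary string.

Append 4 zeros: 11001000000. Divide by 11101 (XOR where the leading bit is 1):
  pos 0: 11001 XOR 11101 = 00100
  pos 2: 10000 XOR 11101 = 01101
  pos 3: 11010 XOR 11101 = 00111
  pos 5: 11100 XOR 11101 = 00001
Remainder (last 4 bits) = 0010. This is the CRC / FCS.

0010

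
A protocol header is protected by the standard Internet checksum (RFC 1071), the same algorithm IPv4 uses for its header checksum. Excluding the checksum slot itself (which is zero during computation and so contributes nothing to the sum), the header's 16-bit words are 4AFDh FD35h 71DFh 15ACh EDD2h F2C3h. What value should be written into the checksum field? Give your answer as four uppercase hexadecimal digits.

4FAA

One's-complement addition (fold any carry out of bit 15 back into bit 0):
  0x4AFD + 0xFD35 = 0x14832 → wrap carry → 0x4833
  0x4833 + 0x71DF = 0x0BA12
  0xBA12 + 0x15AC = 0x0CFBE
  0xCFBE + 0xEDD2 = 0x1BD90 → wrap carry → 0xBD91
  0xBD91 + 0xF2C3 = 0x1B054 → wrap carry → 0xB055
One's-complement sum = 0xB055.
Checksum = ~0xB055 & 0xFFFF = 0x4FAA.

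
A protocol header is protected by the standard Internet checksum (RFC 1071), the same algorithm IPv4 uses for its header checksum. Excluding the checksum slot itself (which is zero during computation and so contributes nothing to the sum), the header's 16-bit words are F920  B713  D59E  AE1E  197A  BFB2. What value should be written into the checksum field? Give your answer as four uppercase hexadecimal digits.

One's-complement addition (fold any carry out of bit 15 back into bit 0):
  0xF920 + 0xB713 = 0x1B033 → wrap carry → 0xB034
  0xB034 + 0xD59E = 0x185D2 → wrap carry → 0x85D3
  0x85D3 + 0xAE1E = 0x133F1 → wrap carry → 0x33F2
  0x33F2 + 0x197A = 0x04D6C
  0x4D6C + 0xBFB2 = 0x10D1E → wrap carry → 0x0D1F
One's-complement sum = 0x0D1F.
Checksum = ~0x0D1F & 0xFFFF = 0xF2E0.

F2E0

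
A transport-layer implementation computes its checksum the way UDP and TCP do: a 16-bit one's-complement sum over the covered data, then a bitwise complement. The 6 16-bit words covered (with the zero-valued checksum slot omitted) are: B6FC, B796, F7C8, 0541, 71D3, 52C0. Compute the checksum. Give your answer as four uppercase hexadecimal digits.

CFCE

One's-complement addition (fold any carry out of bit 15 back into bit 0):
  0xB6FC + 0xB796 = 0x16E92 → wrap carry → 0x6E93
  0x6E93 + 0xF7C8 = 0x1665B → wrap carry → 0x665C
  0x665C + 0x0541 = 0x06B9D
  0x6B9D + 0x71D3 = 0x0DD70
  0xDD70 + 0x52C0 = 0x13030 → wrap carry → 0x3031
One's-complement sum = 0x3031.
Checksum = ~0x3031 & 0xFFFF = 0xCFCE.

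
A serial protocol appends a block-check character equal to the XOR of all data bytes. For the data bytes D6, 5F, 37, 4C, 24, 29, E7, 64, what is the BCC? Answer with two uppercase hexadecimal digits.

XOR the bytes together:
  start with 0xD6
  0xD6 ⊕ 0x5F = 0x89
  0x89 ⊕ 0x37 = 0xBE
  0xBE ⊕ 0x4C = 0xF2
  0xF2 ⊕ 0x24 = 0xD6
  0xD6 ⊕ 0x29 = 0xFF
  0xFF ⊕ 0xE7 = 0x18
  0x18 ⊕ 0x64 = 0x7C

7C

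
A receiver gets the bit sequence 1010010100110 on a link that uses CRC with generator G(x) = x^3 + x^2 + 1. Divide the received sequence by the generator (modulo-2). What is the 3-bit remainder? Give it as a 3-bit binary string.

010

Modulo-2 division of 1010010100110 by 1101:
  pos 0: 1010 XOR 1101 = 0111
  pos 1: 1110 XOR 1101 = 0011
  pos 3: 1110 XOR 1101 = 0011
  pos 5: 1110 XOR 1101 = 0011
  pos 7: 1101 XOR 1101 = 0000
Remainder = 010 (nonzero — an error is detected).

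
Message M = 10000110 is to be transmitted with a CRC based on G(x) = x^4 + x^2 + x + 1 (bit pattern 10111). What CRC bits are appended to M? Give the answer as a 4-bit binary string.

Append 4 zeros: 100001100000. Divide by 10111 (XOR where the leading bit is 1):
  pos 0: 10000 XOR 10111 = 00111
  pos 2: 11111 XOR 10111 = 01000
  pos 3: 10000 XOR 10111 = 00111
  pos 5: 11100 XOR 10111 = 01011
  pos 6: 10110 XOR 10111 = 00001
Remainder (last 4 bits) = 0010. This is the CRC / FCS.

0010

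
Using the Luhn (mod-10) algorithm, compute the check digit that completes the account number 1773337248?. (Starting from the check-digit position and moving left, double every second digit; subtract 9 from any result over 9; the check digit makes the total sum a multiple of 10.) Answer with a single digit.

Partial digits right→left: 8 4 2 7 3 3 3 7 7 1
Double every second digit counting from the check-digit position (so the 1st, 3rd, 5th, ... of the partial from the right).
  doubled (with −9 where >9): 7 4 6 6 5 → sum 28
  kept as-is: 4 7 3 7 1 → sum 22
Total = 28 + 22 = 50.
Check digit = (10 − (50 mod 10)) mod 10 = 0.

0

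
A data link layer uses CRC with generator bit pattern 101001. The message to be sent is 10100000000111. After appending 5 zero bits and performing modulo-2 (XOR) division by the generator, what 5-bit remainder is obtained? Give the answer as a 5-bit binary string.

Append 5 zeros: 1010000000011100000. Divide by 101001 (XOR where the leading bit is 1):
  pos 0: 101000 XOR 101001 = 000001
  pos 5: 100000 XOR 101001 = 001001
  pos 7: 100111 XOR 101001 = 001110
  pos 9: 111010 XOR 101001 = 010011
  pos 10: 100110 XOR 101001 = 001111
  pos 12: 111100 XOR 101001 = 010101
  pos 13: 101010 XOR 101001 = 000011
Remainder (last 5 bits) = 00011. This is the CRC / FCS.

00011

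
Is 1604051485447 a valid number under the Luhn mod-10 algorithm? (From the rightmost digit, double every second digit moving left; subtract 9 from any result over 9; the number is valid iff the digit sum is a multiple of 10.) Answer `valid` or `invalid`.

valid

From the right, keep odd positions and double even positions (subtract 9 from any doubled value over 9):
  doubled (positions 2,4,...): 8 1 8 1 8 3 → sum 29
  kept (positions 1,3,...): 7 4 8 1 0 0 1 → sum 21
Total = 50.
50 mod 10 = 0, so the number is valid.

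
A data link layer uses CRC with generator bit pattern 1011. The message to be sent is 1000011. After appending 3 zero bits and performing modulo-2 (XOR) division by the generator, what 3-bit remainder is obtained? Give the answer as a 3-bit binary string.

Append 3 zeros: 1000011000. Divide by 1011 (XOR where the leading bit is 1):
  pos 0: 1000 XOR 1011 = 0011
  pos 2: 1101 XOR 1011 = 0110
  pos 3: 1101 XOR 1011 = 0110
  pos 4: 1100 XOR 1011 = 0111
  pos 5: 1110 XOR 1011 = 0101
  pos 6: 1010 XOR 1011 = 0001
Remainder (last 3 bits) = 001. This is the CRC / FCS.

001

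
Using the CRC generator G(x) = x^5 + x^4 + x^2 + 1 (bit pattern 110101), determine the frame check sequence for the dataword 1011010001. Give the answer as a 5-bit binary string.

Append 5 zeros: 101101000100000. Divide by 110101 (XOR where the leading bit is 1):
  pos 0: 101101 XOR 110101 = 011000
  pos 1: 110000 XOR 110101 = 000101
  pos 4: 101001 XOR 110101 = 011100
  pos 5: 111000 XOR 110101 = 001101
  pos 7: 110100 XOR 110101 = 000001
Remainder (last 5 bits) = 00100. This is the CRC / FCS.

00100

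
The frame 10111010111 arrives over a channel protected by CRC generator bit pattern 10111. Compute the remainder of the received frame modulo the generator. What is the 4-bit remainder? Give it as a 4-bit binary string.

0000

Modulo-2 division of 10111010111 by 10111:
  pos 0: 10111 XOR 10111 = 00000
  pos 6: 10111 XOR 10111 = 00000
Remainder = 0000 (zero — the frame passes the CRC check).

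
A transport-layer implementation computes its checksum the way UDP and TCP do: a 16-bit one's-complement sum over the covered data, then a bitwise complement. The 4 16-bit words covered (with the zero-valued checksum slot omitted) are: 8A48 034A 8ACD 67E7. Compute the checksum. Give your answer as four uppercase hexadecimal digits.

One's-complement addition (fold any carry out of bit 15 back into bit 0):
  0x8A48 + 0x034A = 0x08D92
  0x8D92 + 0x8ACD = 0x1185F → wrap carry → 0x1860
  0x1860 + 0x67E7 = 0x08047
One's-complement sum = 0x8047.
Checksum = ~0x8047 & 0xFFFF = 0x7FB8.

7FB8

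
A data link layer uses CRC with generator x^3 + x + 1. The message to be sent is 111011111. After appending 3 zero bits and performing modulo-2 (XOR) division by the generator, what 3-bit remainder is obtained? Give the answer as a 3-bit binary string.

Append 3 zeros: 111011111000. Divide by 1011 (XOR where the leading bit is 1):
  pos 0: 1110 XOR 1011 = 0101
  pos 1: 1011 XOR 1011 = 0000
  pos 5: 1111 XOR 1011 = 0100
  pos 6: 1000 XOR 1011 = 0011
  pos 8: 1100 XOR 1011 = 0111
Remainder (last 3 bits) = 111. This is the CRC / FCS.

111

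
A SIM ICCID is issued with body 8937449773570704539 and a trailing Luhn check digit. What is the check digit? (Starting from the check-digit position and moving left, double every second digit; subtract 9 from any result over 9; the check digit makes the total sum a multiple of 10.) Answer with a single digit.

3

Partial digits right→left: 9 3 5 4 0 7 0 7 5 3 7 7 9 4 4 7 3 9 8
Double every second digit counting from the check-digit position (so the 1st, 3rd, 5th, ... of the partial from the right).
  doubled (with −9 where >9): 9 1 0 0 1 5 9 8 6 7 → sum 46
  kept as-is: 3 4 7 7 3 7 4 7 9 → sum 51
Total = 46 + 51 = 97.
Check digit = (10 − (97 mod 10)) mod 10 = 3.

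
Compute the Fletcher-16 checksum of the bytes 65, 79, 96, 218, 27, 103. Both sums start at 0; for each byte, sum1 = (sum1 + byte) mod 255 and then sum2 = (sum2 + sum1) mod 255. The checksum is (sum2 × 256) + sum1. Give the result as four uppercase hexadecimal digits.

Running sums (mod 255):
  after byte 0 (65): sum1=65, sum2=65
  after byte 1 (79): sum1=144, sum2=209
  after byte 2 (96): sum1=240, sum2=194
  after byte 3 (218): sum1=203, sum2=142
  after byte 4 (27): sum1=230, sum2=117
  after byte 5 (103): sum1=78, sum2=195
Checksum = sum2·256 + sum1 = 195·256 + 78 = 49998 = 0xC34E.

C34E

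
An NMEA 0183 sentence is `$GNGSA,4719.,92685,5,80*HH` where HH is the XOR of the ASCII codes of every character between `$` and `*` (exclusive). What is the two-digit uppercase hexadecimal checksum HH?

74

XOR the ASCII codes of the payload characters:
  'G' = 0x47 → acc = 0x47
  'N' = 0x4E → acc = 0x09
  'G' = 0x47 → acc = 0x4E
  'S' = 0x53 → acc = 0x1D
  'A' = 0x41 → acc = 0x5C
  ',' = 0x2C → acc = 0x70
  '4' = 0x34 → acc = 0x44
  '7' = 0x37 → acc = 0x73
  '1' = 0x31 → acc = 0x42
  '9' = 0x39 → acc = 0x7B
  '.' = 0x2E → acc = 0x55
  ',' = 0x2C → acc = 0x79
  '9' = 0x39 → acc = 0x40
  '2' = 0x32 → acc = 0x72
  '6' = 0x36 → acc = 0x44
  '8' = 0x38 → acc = 0x7C
  '5' = 0x35 → acc = 0x49
  ',' = 0x2C → acc = 0x65
  '5' = 0x35 → acc = 0x50
  ',' = 0x2C → acc = 0x7C
  '8' = 0x38 → acc = 0x44
  '0' = 0x30 → acc = 0x74
Checksum = 0x74.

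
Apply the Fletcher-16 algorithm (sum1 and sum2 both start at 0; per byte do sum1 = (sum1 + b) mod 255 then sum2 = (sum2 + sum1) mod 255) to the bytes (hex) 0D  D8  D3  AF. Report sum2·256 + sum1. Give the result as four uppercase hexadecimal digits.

Running sums (mod 255):
  after byte 0 (0D): sum1=13, sum2=13
  after byte 1 (D8): sum1=229, sum2=242
  after byte 2 (D3): sum1=185, sum2=172
  after byte 3 (AF): sum1=105, sum2=22
Checksum = sum2·256 + sum1 = 22·256 + 105 = 5737 = 0x1669.

1669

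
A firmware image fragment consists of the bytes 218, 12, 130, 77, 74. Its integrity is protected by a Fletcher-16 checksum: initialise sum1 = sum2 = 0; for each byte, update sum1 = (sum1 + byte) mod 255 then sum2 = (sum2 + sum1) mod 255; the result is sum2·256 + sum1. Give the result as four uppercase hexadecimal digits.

Running sums (mod 255):
  after byte 0 (218): sum1=218, sum2=218
  after byte 1 (12): sum1=230, sum2=193
  after byte 2 (130): sum1=105, sum2=43
  after byte 3 (77): sum1=182, sum2=225
  after byte 4 (74): sum1=1, sum2=226
Checksum = sum2·256 + sum1 = 226·256 + 1 = 57857 = 0xE201.

E201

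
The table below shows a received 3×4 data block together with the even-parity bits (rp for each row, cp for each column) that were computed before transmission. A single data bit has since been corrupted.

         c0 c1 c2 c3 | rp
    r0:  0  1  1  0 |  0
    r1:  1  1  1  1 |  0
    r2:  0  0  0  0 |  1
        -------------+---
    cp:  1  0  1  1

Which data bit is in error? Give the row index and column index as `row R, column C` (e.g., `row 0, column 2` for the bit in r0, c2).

Recompute each row's even parity and compare to rp:
  r0: data parity 0, sent rp 0 → ok
  r1: data parity 0, sent rp 0 → ok
  r2: data parity 0, sent rp 1 → mismatch
Recompute each column's even parity and compare to cp:
  c0: data parity 1, sent cp 1 → ok
  c1: data parity 0, sent cp 0 → ok
  c2: data parity 0, sent cp 1 → mismatch
  c3: data parity 1, sent cp 1 → ok
Exactly one row (r2) and one column (c2) fail → the flipped bit is at their intersection.

row 2, column 2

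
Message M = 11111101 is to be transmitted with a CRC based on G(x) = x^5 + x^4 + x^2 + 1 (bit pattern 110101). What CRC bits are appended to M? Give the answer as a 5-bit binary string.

Append 5 zeros: 1111110100000. Divide by 110101 (XOR where the leading bit is 1):
  pos 0: 111111 XOR 110101 = 001010
  pos 2: 101001 XOR 110101 = 011100
  pos 3: 111000 XOR 110101 = 001101
  pos 5: 110100 XOR 110101 = 000001
Remainder (last 5 bits) = 00100. This is the CRC / FCS.

00100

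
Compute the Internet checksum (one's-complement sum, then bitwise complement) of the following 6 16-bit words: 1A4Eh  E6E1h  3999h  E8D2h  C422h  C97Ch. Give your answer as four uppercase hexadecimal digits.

4EC4

One's-complement addition (fold any carry out of bit 15 back into bit 0):
  0x1A4E + 0xE6E1 = 0x1012F → wrap carry → 0x0130
  0x0130 + 0x3999 = 0x03AC9
  0x3AC9 + 0xE8D2 = 0x1239B → wrap carry → 0x239C
  0x239C + 0xC422 = 0x0E7BE
  0xE7BE + 0xC97C = 0x1B13A → wrap carry → 0xB13B
One's-complement sum = 0xB13B.
Checksum = ~0xB13B & 0xFFFF = 0x4EC4.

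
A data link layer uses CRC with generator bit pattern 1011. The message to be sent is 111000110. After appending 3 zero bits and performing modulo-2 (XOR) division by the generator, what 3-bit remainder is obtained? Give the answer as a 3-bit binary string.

Append 3 zeros: 111000110000. Divide by 1011 (XOR where the leading bit is 1):
  pos 0: 1110 XOR 1011 = 0101
  pos 1: 1010 XOR 1011 = 0001
  pos 4: 1011 XOR 1011 = 0000
Remainder (last 3 bits) = 000. This is the CRC / FCS.

000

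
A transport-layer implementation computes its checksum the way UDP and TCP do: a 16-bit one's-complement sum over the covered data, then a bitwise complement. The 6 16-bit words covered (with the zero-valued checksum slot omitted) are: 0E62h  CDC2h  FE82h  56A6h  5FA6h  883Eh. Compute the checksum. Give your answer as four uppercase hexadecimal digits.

E6CC

One's-complement addition (fold any carry out of bit 15 back into bit 0):
  0x0E62 + 0xCDC2 = 0x0DC24
  0xDC24 + 0xFE82 = 0x1DAA6 → wrap carry → 0xDAA7
  0xDAA7 + 0x56A6 = 0x1314D → wrap carry → 0x314E
  0x314E + 0x5FA6 = 0x090F4
  0x90F4 + 0x883E = 0x11932 → wrap carry → 0x1933
One's-complement sum = 0x1933.
Checksum = ~0x1933 & 0xFFFF = 0xE6CC.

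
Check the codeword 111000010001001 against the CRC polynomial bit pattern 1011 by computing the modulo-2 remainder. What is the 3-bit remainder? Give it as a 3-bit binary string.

000

Modulo-2 division of 111000010001001 by 1011:
  pos 0: 1110 XOR 1011 = 0101
  pos 1: 1010 XOR 1011 = 0001
  pos 4: 1001 XOR 1011 = 0010
  pos 6: 1000 XOR 1011 = 0011
  pos 8: 1101 XOR 1011 = 0110
  pos 9: 1100 XOR 1011 = 0111
  pos 10: 1110 XOR 1011 = 0101
  pos 11: 1011 XOR 1011 = 0000
Remainder = 000 (zero — the frame passes the CRC check).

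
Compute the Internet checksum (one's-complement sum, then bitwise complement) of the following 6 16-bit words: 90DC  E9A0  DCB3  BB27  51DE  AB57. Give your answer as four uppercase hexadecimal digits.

F070

One's-complement addition (fold any carry out of bit 15 back into bit 0):
  0x90DC + 0xE9A0 = 0x17A7C → wrap carry → 0x7A7D
  0x7A7D + 0xDCB3 = 0x15730 → wrap carry → 0x5731
  0x5731 + 0xBB27 = 0x11258 → wrap carry → 0x1259
  0x1259 + 0x51DE = 0x06437
  0x6437 + 0xAB57 = 0x10F8E → wrap carry → 0x0F8F
One's-complement sum = 0x0F8F.
Checksum = ~0x0F8F & 0xFFFF = 0xF070.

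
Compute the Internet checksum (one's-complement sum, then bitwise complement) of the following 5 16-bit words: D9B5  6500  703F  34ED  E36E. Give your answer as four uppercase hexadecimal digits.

One's-complement addition (fold any carry out of bit 15 back into bit 0):
  0xD9B5 + 0x6500 = 0x13EB5 → wrap carry → 0x3EB6
  0x3EB6 + 0x703F = 0x0AEF5
  0xAEF5 + 0x34ED = 0x0E3E2
  0xE3E2 + 0xE36E = 0x1C750 → wrap carry → 0xC751
One's-complement sum = 0xC751.
Checksum = ~0xC751 & 0xFFFF = 0x38AE.

38AE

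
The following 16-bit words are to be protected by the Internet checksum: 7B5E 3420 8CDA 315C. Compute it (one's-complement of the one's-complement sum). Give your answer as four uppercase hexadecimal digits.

One's-complement addition (fold any carry out of bit 15 back into bit 0):
  0x7B5E + 0x3420 = 0x0AF7E
  0xAF7E + 0x8CDA = 0x13C58 → wrap carry → 0x3C59
  0x3C59 + 0x315C = 0x06DB5
One's-complement sum = 0x6DB5.
Checksum = ~0x6DB5 & 0xFFFF = 0x924A.

924A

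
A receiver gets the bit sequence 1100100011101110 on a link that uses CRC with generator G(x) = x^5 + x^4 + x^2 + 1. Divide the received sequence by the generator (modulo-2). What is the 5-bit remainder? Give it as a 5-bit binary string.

Modulo-2 division of 1100100011101110 by 110101:
  pos 0: 110010 XOR 110101 = 000111
  pos 3: 111001 XOR 110101 = 001100
  pos 5: 110011 XOR 110101 = 000110
  pos 8: 110011 XOR 110101 = 000110
Remainder = 11010 (nonzero — an error is detected).

11010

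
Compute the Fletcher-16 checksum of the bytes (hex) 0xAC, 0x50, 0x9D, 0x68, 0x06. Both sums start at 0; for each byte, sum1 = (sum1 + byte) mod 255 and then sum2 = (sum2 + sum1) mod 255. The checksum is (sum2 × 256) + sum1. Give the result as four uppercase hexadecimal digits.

5009

Running sums (mod 255):
  after byte 0 (0xAC): sum1=172, sum2=172
  after byte 1 (0x50): sum1=252, sum2=169
  after byte 2 (0x9D): sum1=154, sum2=68
  after byte 3 (0x68): sum1=3, sum2=71
  after byte 4 (0x06): sum1=9, sum2=80
Checksum = sum2·256 + sum1 = 80·256 + 9 = 20489 = 0x5009.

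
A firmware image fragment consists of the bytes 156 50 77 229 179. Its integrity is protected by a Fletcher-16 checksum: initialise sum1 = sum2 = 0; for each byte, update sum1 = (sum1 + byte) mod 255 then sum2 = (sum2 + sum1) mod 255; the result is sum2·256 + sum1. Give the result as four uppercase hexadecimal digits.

Running sums (mod 255):
  after byte 0 (156): sum1=156, sum2=156
  after byte 1 (50): sum1=206, sum2=107
  after byte 2 (77): sum1=28, sum2=135
  after byte 3 (229): sum1=2, sum2=137
  after byte 4 (179): sum1=181, sum2=63
Checksum = sum2·256 + sum1 = 63·256 + 181 = 16309 = 0x3FB5.

3FB5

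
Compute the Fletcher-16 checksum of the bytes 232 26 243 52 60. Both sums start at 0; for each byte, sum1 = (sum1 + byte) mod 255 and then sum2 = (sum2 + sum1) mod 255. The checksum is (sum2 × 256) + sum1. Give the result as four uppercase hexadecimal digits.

7567

Running sums (mod 255):
  after byte 0 (232): sum1=232, sum2=232
  after byte 1 (26): sum1=3, sum2=235
  after byte 2 (243): sum1=246, sum2=226
  after byte 3 (52): sum1=43, sum2=14
  after byte 4 (60): sum1=103, sum2=117
Checksum = sum2·256 + sum1 = 117·256 + 103 = 30055 = 0x7567.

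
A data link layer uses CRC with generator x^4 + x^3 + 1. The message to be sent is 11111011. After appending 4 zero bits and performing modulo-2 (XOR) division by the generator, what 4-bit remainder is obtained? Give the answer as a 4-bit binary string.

Append 4 zeros: 111110110000. Divide by 11001 (XOR where the leading bit is 1):
  pos 0: 11111 XOR 11001 = 00110
  pos 2: 11001 XOR 11001 = 00000
  pos 7: 10000 XOR 11001 = 01001
Remainder (last 4 bits) = 1001. This is the CRC / FCS.

1001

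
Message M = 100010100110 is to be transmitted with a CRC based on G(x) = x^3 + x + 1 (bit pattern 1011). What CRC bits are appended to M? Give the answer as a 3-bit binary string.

001

Append 3 zeros: 100010100110000. Divide by 1011 (XOR where the leading bit is 1):
  pos 0: 1000 XOR 1011 = 0011
  pos 2: 1110 XOR 1011 = 0101
  pos 3: 1011 XOR 1011 = 0000
  pos 9: 1100 XOR 1011 = 0111
  pos 10: 1110 XOR 1011 = 0101
  pos 11: 1010 XOR 1011 = 0001
Remainder (last 3 bits) = 001. This is the CRC / FCS.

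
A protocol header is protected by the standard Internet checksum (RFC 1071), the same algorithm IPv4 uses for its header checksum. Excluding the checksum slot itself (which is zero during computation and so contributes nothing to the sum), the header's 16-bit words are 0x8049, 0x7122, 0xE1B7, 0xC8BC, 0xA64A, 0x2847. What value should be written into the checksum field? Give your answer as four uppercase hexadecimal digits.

958D

One's-complement addition (fold any carry out of bit 15 back into bit 0):
  0x8049 + 0x7122 = 0x0F16B
  0xF16B + 0xE1B7 = 0x1D322 → wrap carry → 0xD323
  0xD323 + 0xC8BC = 0x19BDF → wrap carry → 0x9BE0
  0x9BE0 + 0xA64A = 0x1422A → wrap carry → 0x422B
  0x422B + 0x2847 = 0x06A72
One's-complement sum = 0x6A72.
Checksum = ~0x6A72 & 0xFFFF = 0x958D.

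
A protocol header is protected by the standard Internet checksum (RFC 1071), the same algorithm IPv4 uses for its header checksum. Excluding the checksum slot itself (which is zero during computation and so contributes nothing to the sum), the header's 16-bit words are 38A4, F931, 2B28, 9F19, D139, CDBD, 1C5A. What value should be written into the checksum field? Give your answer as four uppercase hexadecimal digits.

4896

One's-complement addition (fold any carry out of bit 15 back into bit 0):
  0x38A4 + 0xF931 = 0x131D5 → wrap carry → 0x31D6
  0x31D6 + 0x2B28 = 0x05CFE
  0x5CFE + 0x9F19 = 0x0FC17
  0xFC17 + 0xD139 = 0x1CD50 → wrap carry → 0xCD51
  0xCD51 + 0xCDBD = 0x19B0E → wrap carry → 0x9B0F
  0x9B0F + 0x1C5A = 0x0B769
One's-complement sum = 0xB769.
Checksum = ~0xB769 & 0xFFFF = 0x4896.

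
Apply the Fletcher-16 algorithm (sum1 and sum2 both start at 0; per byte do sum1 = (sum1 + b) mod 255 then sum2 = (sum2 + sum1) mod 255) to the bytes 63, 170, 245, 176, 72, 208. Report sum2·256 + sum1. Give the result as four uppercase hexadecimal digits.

Running sums (mod 255):
  after byte 0 (63): sum1=63, sum2=63
  after byte 1 (170): sum1=233, sum2=41
  after byte 2 (245): sum1=223, sum2=9
  after byte 3 (176): sum1=144, sum2=153
  after byte 4 (72): sum1=216, sum2=114
  after byte 5 (208): sum1=169, sum2=28
Checksum = sum2·256 + sum1 = 28·256 + 169 = 7337 = 0x1CA9.

1CA9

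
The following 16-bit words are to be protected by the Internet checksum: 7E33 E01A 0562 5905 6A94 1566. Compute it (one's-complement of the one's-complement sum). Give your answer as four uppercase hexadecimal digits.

One's-complement addition (fold any carry out of bit 15 back into bit 0):
  0x7E33 + 0xE01A = 0x15E4D → wrap carry → 0x5E4E
  0x5E4E + 0x0562 = 0x063B0
  0x63B0 + 0x5905 = 0x0BCB5
  0xBCB5 + 0x6A94 = 0x12749 → wrap carry → 0x274A
  0x274A + 0x1566 = 0x03CB0
One's-complement sum = 0x3CB0.
Checksum = ~0x3CB0 & 0xFFFF = 0xC34F.

C34F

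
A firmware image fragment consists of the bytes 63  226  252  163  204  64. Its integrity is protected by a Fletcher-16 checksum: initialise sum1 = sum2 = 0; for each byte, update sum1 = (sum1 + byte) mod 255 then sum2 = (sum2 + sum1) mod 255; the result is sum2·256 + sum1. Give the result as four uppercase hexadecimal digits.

A2CF

Running sums (mod 255):
  after byte 0 (63): sum1=63, sum2=63
  after byte 1 (226): sum1=34, sum2=97
  after byte 2 (252): sum1=31, sum2=128
  after byte 3 (163): sum1=194, sum2=67
  after byte 4 (204): sum1=143, sum2=210
  after byte 5 (64): sum1=207, sum2=162
Checksum = sum2·256 + sum1 = 162·256 + 207 = 41679 = 0xA2CF.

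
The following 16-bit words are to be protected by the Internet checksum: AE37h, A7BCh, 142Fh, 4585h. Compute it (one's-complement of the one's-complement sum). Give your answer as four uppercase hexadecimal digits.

5057

One's-complement addition (fold any carry out of bit 15 back into bit 0):
  0xAE37 + 0xA7BC = 0x155F3 → wrap carry → 0x55F4
  0x55F4 + 0x142F = 0x06A23
  0x6A23 + 0x4585 = 0x0AFA8
One's-complement sum = 0xAFA8.
Checksum = ~0xAFA8 & 0xFFFF = 0x5057.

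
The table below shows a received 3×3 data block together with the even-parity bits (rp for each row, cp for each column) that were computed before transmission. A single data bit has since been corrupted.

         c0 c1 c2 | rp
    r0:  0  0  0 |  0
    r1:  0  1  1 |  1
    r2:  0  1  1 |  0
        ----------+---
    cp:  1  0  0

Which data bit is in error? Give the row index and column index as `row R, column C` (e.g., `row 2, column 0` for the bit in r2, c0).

Recompute each row's even parity and compare to rp:
  r0: data parity 0, sent rp 0 → ok
  r1: data parity 0, sent rp 1 → mismatch
  r2: data parity 0, sent rp 0 → ok
Recompute each column's even parity and compare to cp:
  c0: data parity 0, sent cp 1 → mismatch
  c1: data parity 0, sent cp 0 → ok
  c2: data parity 0, sent cp 0 → ok
Exactly one row (r1) and one column (c0) fail → the flipped bit is at their intersection.

row 1, column 0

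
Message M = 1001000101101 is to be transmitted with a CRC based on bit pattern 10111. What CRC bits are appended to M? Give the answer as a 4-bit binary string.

Append 4 zeros: 10010001011010000. Divide by 10111 (XOR where the leading bit is 1):
  pos 0: 10010 XOR 10111 = 00101
  pos 2: 10100 XOR 10111 = 00011
  pos 5: 11101 XOR 10111 = 01010
  pos 6: 10101 XOR 10111 = 00010
  pos 9: 10010 XOR 10111 = 00101
  pos 11: 10100 XOR 10111 = 00011
Remainder (last 4 bits) = 0110. This is the CRC / FCS.

0110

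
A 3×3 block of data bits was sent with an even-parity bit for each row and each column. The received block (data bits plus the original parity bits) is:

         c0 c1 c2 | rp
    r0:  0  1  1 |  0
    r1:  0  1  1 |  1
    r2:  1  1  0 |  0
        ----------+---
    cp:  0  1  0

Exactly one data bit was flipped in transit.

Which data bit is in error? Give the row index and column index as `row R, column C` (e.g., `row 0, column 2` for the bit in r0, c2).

Recompute each row's even parity and compare to rp:
  r0: data parity 0, sent rp 0 → ok
  r1: data parity 0, sent rp 1 → mismatch
  r2: data parity 0, sent rp 0 → ok
Recompute each column's even parity and compare to cp:
  c0: data parity 1, sent cp 0 → mismatch
  c1: data parity 1, sent cp 1 → ok
  c2: data parity 0, sent cp 0 → ok
Exactly one row (r1) and one column (c0) fail → the flipped bit is at their intersection.

row 1, column 0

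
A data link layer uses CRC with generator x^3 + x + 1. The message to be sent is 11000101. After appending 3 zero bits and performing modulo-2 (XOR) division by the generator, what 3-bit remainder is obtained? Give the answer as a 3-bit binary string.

011

Append 3 zeros: 11000101000. Divide by 1011 (XOR where the leading bit is 1):
  pos 0: 1100 XOR 1011 = 0111
  pos 1: 1110 XOR 1011 = 0101
  pos 2: 1011 XOR 1011 = 0000
  pos 7: 1000 XOR 1011 = 0011
Remainder (last 3 bits) = 011. This is the CRC / FCS.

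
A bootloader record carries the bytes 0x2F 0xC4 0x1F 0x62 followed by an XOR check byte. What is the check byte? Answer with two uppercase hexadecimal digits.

XOR the bytes together:
  start with 0x2F
  0x2F ⊕ 0xC4 = 0xEB
  0xEB ⊕ 0x1F = 0xF4
  0xF4 ⊕ 0x62 = 0x96

96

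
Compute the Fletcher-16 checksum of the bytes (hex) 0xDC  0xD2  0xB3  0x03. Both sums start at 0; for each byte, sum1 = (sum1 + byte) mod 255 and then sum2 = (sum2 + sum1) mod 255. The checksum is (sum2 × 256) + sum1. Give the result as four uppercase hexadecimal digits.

Running sums (mod 255):
  after byte 0 (0xDC): sum1=220, sum2=220
  after byte 1 (0xD2): sum1=175, sum2=140
  after byte 2 (0xB3): sum1=99, sum2=239
  after byte 3 (0x03): sum1=102, sum2=86
Checksum = sum2·256 + sum1 = 86·256 + 102 = 22118 = 0x5666.

5666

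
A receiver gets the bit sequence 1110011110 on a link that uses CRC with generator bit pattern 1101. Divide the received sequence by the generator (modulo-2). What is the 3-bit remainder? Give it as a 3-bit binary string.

Modulo-2 division of 1110011110 by 1101:
  pos 0: 1110 XOR 1101 = 0011
  pos 2: 1101 XOR 1101 = 0000
  pos 6: 1110 XOR 1101 = 0011
Remainder = 011 (nonzero — an error is detected).

011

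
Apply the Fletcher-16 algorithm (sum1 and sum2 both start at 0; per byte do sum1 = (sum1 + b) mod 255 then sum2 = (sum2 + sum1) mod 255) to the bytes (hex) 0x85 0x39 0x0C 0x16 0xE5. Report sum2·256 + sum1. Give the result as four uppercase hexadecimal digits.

Running sums (mod 255):
  after byte 0 (0x85): sum1=133, sum2=133
  after byte 1 (0x39): sum1=190, sum2=68
  after byte 2 (0x0C): sum1=202, sum2=15
  after byte 3 (0x16): sum1=224, sum2=239
  after byte 4 (0xE5): sum1=198, sum2=182
Checksum = sum2·256 + sum1 = 182·256 + 198 = 46790 = 0xB6C6.

B6C6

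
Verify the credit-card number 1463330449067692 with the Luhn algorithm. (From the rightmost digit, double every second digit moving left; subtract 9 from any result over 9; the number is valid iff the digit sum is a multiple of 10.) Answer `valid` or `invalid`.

From the right, keep odd positions and double even positions (subtract 9 from any doubled value over 9):
  doubled (positions 2,4,...): 9 5 0 8 0 6 3 2 → sum 33
  kept (positions 1,3,...): 2 6 6 9 4 3 3 4 → sum 37
Total = 70.
70 mod 10 = 0, so the number is valid.

valid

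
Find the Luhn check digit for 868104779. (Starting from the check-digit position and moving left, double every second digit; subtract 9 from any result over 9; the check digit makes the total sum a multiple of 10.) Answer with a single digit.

4

Partial digits right→left: 9 7 7 4 0 1 8 6 8
Double every second digit counting from the check-digit position (so the 1st, 3rd, 5th, ... of the partial from the right).
  doubled (with −9 where >9): 9 5 0 7 7 → sum 28
  kept as-is: 7 4 1 6 → sum 18
Total = 28 + 18 = 46.
Check digit = (10 − (46 mod 10)) mod 10 = 4.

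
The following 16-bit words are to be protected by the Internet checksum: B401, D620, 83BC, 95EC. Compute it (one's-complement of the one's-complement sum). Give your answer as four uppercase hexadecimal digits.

One's-complement addition (fold any carry out of bit 15 back into bit 0):
  0xB401 + 0xD620 = 0x18A21 → wrap carry → 0x8A22
  0x8A22 + 0x83BC = 0x10DDE → wrap carry → 0x0DDF
  0x0DDF + 0x95EC = 0x0A3CB
One's-complement sum = 0xA3CB.
Checksum = ~0xA3CB & 0xFFFF = 0x5C34.

5C34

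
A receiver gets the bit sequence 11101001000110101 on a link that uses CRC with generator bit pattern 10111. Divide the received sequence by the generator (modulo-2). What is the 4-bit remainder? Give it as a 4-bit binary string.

0001

Modulo-2 division of 11101001000110101 by 10111:
  pos 0: 11101 XOR 10111 = 01010
  pos 1: 10100 XOR 10111 = 00011
  pos 4: 11010 XOR 10111 = 01101
  pos 5: 11010 XOR 10111 = 01101
  pos 6: 11010 XOR 10111 = 01101
  pos 7: 11011 XOR 10111 = 01100
  pos 8: 11001 XOR 10111 = 01110
  pos 9: 11100 XOR 10111 = 01011
  pos 10: 10111 XOR 10111 = 00000
Remainder = 0001 (nonzero — an error is detected).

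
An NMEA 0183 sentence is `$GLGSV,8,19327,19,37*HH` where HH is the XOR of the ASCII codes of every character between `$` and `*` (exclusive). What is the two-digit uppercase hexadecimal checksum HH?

43

XOR the ASCII codes of the payload characters:
  'G' = 0x47 → acc = 0x47
  'L' = 0x4C → acc = 0x0B
  'G' = 0x47 → acc = 0x4C
  'S' = 0x53 → acc = 0x1F
  'V' = 0x56 → acc = 0x49
  ',' = 0x2C → acc = 0x65
  '8' = 0x38 → acc = 0x5D
  ',' = 0x2C → acc = 0x71
  '1' = 0x31 → acc = 0x40
  '9' = 0x39 → acc = 0x79
  '3' = 0x33 → acc = 0x4A
  '2' = 0x32 → acc = 0x78
  '7' = 0x37 → acc = 0x4F
  ',' = 0x2C → acc = 0x63
  '1' = 0x31 → acc = 0x52
  '9' = 0x39 → acc = 0x6B
  ',' = 0x2C → acc = 0x47
  '3' = 0x33 → acc = 0x74
  '7' = 0x37 → acc = 0x43
Checksum = 0x43.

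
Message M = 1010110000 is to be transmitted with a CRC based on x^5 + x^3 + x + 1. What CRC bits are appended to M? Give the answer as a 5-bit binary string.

00000

Append 5 zeros: 101011000000000. Divide by 101011 (XOR where the leading bit is 1):
  pos 0: 101011 XOR 101011 = 000000
Remainder (last 5 bits) = 00000. This is the CRC / FCS.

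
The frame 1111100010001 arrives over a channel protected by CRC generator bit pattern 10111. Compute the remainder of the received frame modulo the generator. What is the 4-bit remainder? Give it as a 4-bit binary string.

0001

Modulo-2 division of 1111100010001 by 10111:
  pos 0: 11111 XOR 10111 = 01000
  pos 1: 10000 XOR 10111 = 00111
  pos 3: 11100 XOR 10111 = 01011
  pos 4: 10111 XOR 10111 = 00000
Remainder = 0001 (nonzero — an error is detected).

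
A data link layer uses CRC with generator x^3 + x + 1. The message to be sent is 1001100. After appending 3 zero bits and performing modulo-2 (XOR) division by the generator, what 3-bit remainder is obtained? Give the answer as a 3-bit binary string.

110

Append 3 zeros: 1001100000. Divide by 1011 (XOR where the leading bit is 1):
  pos 0: 1001 XOR 1011 = 0010
  pos 2: 1010 XOR 1011 = 0001
  pos 5: 1000 XOR 1011 = 0011
Remainder (last 3 bits) = 110. This is the CRC / FCS.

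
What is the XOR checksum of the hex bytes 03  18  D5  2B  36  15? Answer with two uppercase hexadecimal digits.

C6

XOR the bytes together:
  start with 0x03
  0x03 ⊕ 0x18 = 0x1B
  0x1B ⊕ 0xD5 = 0xCE
  0xCE ⊕ 0x2B = 0xE5
  0xE5 ⊕ 0x36 = 0xD3
  0xD3 ⊕ 0x15 = 0xC6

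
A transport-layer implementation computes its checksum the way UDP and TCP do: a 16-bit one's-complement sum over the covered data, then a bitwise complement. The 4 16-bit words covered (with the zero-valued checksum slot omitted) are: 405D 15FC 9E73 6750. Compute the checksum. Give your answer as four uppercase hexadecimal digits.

One's-complement addition (fold any carry out of bit 15 back into bit 0):
  0x405D + 0x15FC = 0x05659
  0x5659 + 0x9E73 = 0x0F4CC
  0xF4CC + 0x6750 = 0x15C1C → wrap carry → 0x5C1D
One's-complement sum = 0x5C1D.
Checksum = ~0x5C1D & 0xFFFF = 0xA3E2.

A3E2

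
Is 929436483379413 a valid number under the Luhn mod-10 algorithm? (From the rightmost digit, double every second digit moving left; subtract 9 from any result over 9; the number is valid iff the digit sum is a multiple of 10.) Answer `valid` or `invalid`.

From the right, keep odd positions and double even positions (subtract 9 from any doubled value over 9):
  doubled (positions 2,4,...): 2 9 6 7 3 8 4 → sum 39
  kept (positions 1,3,...): 3 4 7 3 4 3 9 9 → sum 42
Total = 81.
81 mod 10 = 1, so the number is invalid.

invalid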